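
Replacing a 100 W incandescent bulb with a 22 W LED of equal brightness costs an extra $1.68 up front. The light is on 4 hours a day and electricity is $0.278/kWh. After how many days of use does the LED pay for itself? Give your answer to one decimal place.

19.4 days

Power saved = 100 − 22 = 78 W
Daily energy saved = 78 W × 4 h = 312 Wh = 0.312 kWh
Daily savings = 0.312 × $0.278 = $0.0867
Payback = $1.68 / $0.0867 per day = 19.37 days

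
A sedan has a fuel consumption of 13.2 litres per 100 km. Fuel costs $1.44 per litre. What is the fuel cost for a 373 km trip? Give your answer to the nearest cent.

$70.90

Fuel = 13.2 L/100 km × 373 km / 100 = 49.24 L
Cost = 49.24 L × $1.44/L = $70.90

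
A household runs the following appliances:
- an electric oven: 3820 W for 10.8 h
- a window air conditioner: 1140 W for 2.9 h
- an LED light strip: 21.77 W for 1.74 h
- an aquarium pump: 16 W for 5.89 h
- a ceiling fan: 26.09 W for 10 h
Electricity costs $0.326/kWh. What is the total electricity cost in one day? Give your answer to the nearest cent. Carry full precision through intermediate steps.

$14.66

electric oven: 3820 W × 10.8 h = 41,256 Wh = 41.26 kWh
window air conditioner: 1140 W × 2.9 h = 3,306 Wh = 3.306 kWh
LED light strip: 21.77 W × 1.74 h = 38 Wh = 0.03788 kWh
aquarium pump: 16 W × 5.89 h = 94 Wh = 0.09424 kWh
ceiling fan: 26.09 W × 10 h = 261 Wh = 0.2609 kWh
Total energy = 41.26 + 3.306 + 0.03788 + 0.09424 + 0.2609 = 44.96 kWh
Cost = 44.96 kWh × $0.326 = $14.66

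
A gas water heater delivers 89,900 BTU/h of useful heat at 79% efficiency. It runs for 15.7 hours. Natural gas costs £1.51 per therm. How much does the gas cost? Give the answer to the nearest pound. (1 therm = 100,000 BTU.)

£27

Heat delivered = 89,900 BTU/h × 15.7 h = 1,411,430 BTU
Gas input = 1,411,430 / 0.79 = 1,786,620 BTU
= 1,786,620 / 100,000 = 17.87 therm
Cost = 17.87 × £1.51/therm = £26.98 ≈ £27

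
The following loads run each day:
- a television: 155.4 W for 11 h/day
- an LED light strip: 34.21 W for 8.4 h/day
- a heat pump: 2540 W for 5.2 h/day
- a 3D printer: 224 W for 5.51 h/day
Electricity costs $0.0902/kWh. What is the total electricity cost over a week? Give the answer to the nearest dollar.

television: 155.4 W × 11 h × 7 d = 11,966 Wh = 11.97 kWh
LED light strip: 34.21 W × 8.4 h × 7 d = 2,012 Wh = 2.012 kWh
heat pump: 2540 W × 5.2 h × 7 d = 92,456 Wh = 92.46 kWh
3D printer: 224 W × 5.51 h × 7 d = 8,640 Wh = 8.64 kWh
Total energy = 11.97 + 2.012 + 92.46 + 8.64 = 115.1 kWh
Cost = 115.1 kWh × $0.0902 = $10.38 ≈ $10

$10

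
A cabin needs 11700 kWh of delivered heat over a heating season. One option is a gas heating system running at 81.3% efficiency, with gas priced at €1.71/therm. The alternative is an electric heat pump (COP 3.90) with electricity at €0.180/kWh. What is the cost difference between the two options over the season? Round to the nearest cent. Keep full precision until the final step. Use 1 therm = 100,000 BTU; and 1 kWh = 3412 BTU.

Heat load = 11700 kWh × 3412 = 39,920,400 BTU
Gas: input = 39,920,400 / 0.813 = 49,102,583 BTU = 491 therm → 491 × €1.71 = €839.65
Heat pump: 39,920,400 BTU / 3412 = 11,700 kWh heat; / 3.90 = 3,000 kWh in → × €0.180 = €540.00
Difference = |€839.65 − €540.00| = €299.65

€299.65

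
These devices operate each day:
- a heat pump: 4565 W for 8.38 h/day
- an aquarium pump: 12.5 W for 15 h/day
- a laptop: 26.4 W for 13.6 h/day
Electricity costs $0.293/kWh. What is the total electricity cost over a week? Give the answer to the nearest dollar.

heat pump: 4565 W × 8.38 h × 7 d = 267,783 Wh = 267.8 kWh
aquarium pump: 12.5 W × 15 h × 7 d = 1,312 Wh = 1.312 kWh
laptop: 26.4 W × 13.6 h × 7 d = 2,513 Wh = 2.513 kWh
Total energy = 267.8 + 1.312 + 2.513 = 271.6 kWh
Cost = 271.6 kWh × $0.293 = $79.58 ≈ $80

$80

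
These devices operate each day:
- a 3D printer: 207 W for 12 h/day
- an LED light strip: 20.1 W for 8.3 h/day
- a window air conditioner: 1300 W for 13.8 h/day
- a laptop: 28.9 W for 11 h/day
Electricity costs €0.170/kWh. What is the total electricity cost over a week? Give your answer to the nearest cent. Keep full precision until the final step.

€24.88

3D printer: 207 W × 12 h × 7 d = 17,388 Wh = 17.39 kWh
LED light strip: 20.1 W × 8.3 h × 7 d = 1,168 Wh = 1.168 kWh
window air conditioner: 1300 W × 13.8 h × 7 d = 125,580 Wh = 125.6 kWh
laptop: 28.9 W × 11 h × 7 d = 2,225 Wh = 2.225 kWh
Total energy = 17.39 + 1.168 + 125.6 + 2.225 = 146.4 kWh
Cost = 146.4 kWh × €0.170 = €24.88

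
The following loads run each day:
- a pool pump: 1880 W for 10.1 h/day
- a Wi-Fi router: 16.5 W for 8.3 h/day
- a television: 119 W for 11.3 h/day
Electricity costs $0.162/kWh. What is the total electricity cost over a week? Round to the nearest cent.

pool pump: 1880 W × 10.1 h × 7 d = 132,916 Wh = 132.9 kWh
Wi-Fi router: 16.5 W × 8.3 h × 7 d = 959 Wh = 0.9587 kWh
television: 119 W × 11.3 h × 7 d = 9,413 Wh = 9.413 kWh
Total energy = 132.9 + 0.9587 + 9.413 = 143.3 kWh
Cost = 143.3 kWh × $0.162 = $23.21

$23.21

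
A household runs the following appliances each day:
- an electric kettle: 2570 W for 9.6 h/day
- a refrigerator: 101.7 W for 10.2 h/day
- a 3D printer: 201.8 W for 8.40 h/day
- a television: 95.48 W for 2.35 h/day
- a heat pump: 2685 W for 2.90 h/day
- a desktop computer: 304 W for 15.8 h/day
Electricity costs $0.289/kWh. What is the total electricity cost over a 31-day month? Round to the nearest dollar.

electric kettle: 2570 W × 9.6 h × 31 d = 764,832 Wh = 764.8 kWh
refrigerator: 101.7 W × 10.2 h × 31 d = 32,158 Wh = 32.16 kWh
3D printer: 201.8 W × 8.40 h × 31 d = 52,549 Wh = 52.55 kWh
television: 95.48 W × 2.35 h × 31 d = 6,956 Wh = 6.956 kWh
heat pump: 2685 W × 2.90 h × 31 d = 241,382 Wh = 241.4 kWh
desktop computer: 304 W × 15.8 h × 31 d = 148,899 Wh = 148.9 kWh
Total energy = 764.8 + 32.16 + 52.55 + 6.956 + 241.4 + 148.9 = 1,247 kWh
Cost = 1,247 kWh × $0.289 = $360.32 ≈ $360

$360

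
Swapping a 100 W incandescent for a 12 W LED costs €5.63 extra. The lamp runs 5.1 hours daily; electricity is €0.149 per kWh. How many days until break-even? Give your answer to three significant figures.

84.2 days

Power saved = 100 − 12 = 88 W
Daily energy saved = 88 W × 5.1 h = 448.8 Wh = 0.4488 kWh
Daily savings = 0.4488 × €0.149 = €0.0669
Payback = €5.63 / €0.0669 per day = 84.19 days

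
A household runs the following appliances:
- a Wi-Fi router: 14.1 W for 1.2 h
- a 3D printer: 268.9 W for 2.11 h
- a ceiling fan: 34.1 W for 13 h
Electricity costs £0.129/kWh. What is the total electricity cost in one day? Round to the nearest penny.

Wi-Fi router: 14.1 W × 1.2 h = 17 Wh = 0.01692 kWh
3D printer: 268.9 W × 2.11 h = 567 Wh = 0.5674 kWh
ceiling fan: 34.1 W × 13 h = 443 Wh = 0.4433 kWh
Total energy = 0.01692 + 0.5674 + 0.4433 = 1.028 kWh
Cost = 1.028 kWh × £0.129 = £0.13

£0.13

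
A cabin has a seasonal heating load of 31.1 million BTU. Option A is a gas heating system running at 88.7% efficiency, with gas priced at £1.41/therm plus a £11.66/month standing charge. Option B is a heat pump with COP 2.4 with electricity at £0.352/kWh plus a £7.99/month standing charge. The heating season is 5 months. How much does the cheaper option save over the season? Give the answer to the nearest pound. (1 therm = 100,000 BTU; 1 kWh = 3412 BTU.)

£824

Heat load = 31.1 × 10⁶ BTU = 31,100,000 BTU
Gas: input = 31,100,000 / 0.887 = 35,062,007 BTU = 350.6 therm → 350.6 × £1.41 = £494.37; + 5 × £11.66 standing = £552.67
Heat pump: 31,100,000 BTU / 3412 = 9,115 kWh heat; / 2.4 = 3,798 kWh in → × £0.352 = £1,336.85; + 5 × £7.99 standing = £1,376.80
Difference = |£552.67 − £1,376.80| = £824.13 ≈ £824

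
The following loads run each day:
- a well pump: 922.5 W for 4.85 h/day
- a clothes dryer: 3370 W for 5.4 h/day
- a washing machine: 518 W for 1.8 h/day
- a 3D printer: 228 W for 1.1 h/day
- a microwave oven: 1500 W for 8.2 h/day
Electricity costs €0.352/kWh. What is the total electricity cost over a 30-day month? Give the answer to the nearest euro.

€382

well pump: 922.5 W × 4.85 h × 30 d = 134,224 Wh = 134.2 kWh
clothes dryer: 3370 W × 5.4 h × 30 d = 545,940 Wh = 545.9 kWh
washing machine: 518 W × 1.8 h × 30 d = 27,972 Wh = 27.97 kWh
3D printer: 228 W × 1.1 h × 30 d = 7,524 Wh = 7.524 kWh
microwave oven: 1500 W × 8.2 h × 30 d = 369,000 Wh = 369 kWh
Total energy = 134.2 + 545.9 + 27.97 + 7.524 + 369 = 1,085 kWh
Cost = 1,085 kWh × €0.352 = €381.80 ≈ €382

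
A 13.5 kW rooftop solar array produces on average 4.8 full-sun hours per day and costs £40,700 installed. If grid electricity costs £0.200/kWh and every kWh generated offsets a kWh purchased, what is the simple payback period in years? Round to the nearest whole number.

Daily generation = 13.5 kW × 4.8 h = 64.8 kWh
Annual generation = 64.8 × 365 = 23652 kWh
Annual savings = 23652 × £0.200 = £4,730.40
Payback = £40,700 / £4,730.40 = 8.6 years

9 years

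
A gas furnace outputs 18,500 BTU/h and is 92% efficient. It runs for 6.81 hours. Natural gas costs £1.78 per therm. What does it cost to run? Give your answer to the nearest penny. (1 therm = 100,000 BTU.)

£2.44

Heat delivered = 18,500 BTU/h × 6.81 h = 125,985 BTU
Gas input = 125,985 / 0.92 = 136,940 BTU
= 136,940 / 100,000 = 1.369 therm
Cost = 1.369 × £1.78/therm = £2.44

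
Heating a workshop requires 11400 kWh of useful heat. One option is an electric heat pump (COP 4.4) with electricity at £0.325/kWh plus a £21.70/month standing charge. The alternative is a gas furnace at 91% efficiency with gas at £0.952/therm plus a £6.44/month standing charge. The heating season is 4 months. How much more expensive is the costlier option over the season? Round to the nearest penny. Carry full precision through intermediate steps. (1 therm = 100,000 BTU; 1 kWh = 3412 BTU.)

Heat load = 11400 kWh × 3412 = 38,896,800 BTU
Gas: input = 38,896,800 / 0.91 = 42,743,736 BTU = 427.4 therm → 427.4 × £0.952 = £406.92; + 4 × £6.44 standing = £432.68
Heat pump: 38,896,800 BTU / 3412 = 11,400 kWh heat; / 4.4 = 2,591 kWh in → × £0.325 = £842.05; + 4 × £21.70 standing = £928.85
Difference = |£432.68 − £928.85| = £496.17

£496.17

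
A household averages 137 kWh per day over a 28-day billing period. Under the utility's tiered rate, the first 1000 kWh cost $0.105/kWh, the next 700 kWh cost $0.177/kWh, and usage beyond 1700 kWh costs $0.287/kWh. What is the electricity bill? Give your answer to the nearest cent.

$841.93

Usage = 137 kWh/day × 28 days = 3836 kWh
First 1000 kWh × $0.105 = $105.00
Next 700 kWh × $0.177 = $123.90
Remaining 2136 kWh × $0.287 = $613.03
Total = $841.93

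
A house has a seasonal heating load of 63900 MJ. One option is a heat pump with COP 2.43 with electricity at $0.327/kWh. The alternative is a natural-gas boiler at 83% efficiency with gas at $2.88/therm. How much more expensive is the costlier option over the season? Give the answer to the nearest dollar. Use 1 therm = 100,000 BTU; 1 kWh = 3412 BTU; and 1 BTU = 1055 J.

$287

Heat load = 63900 MJ = 63,900,000,000 J / 1055 = 60,568,720 BTU
Gas: input = 60,568,720 / 0.83 = 72,974,362 BTU = 729.7 therm → 729.7 × $2.88 = $2,101.66
Heat pump: 60,568,720 BTU / 3412 = 17,750 kWh heat; / 2.43 = 7,305 kWh in → × $0.327 = $2,388.81
Difference = |$2,101.66 − $2,388.81| = $287.14 ≈ $287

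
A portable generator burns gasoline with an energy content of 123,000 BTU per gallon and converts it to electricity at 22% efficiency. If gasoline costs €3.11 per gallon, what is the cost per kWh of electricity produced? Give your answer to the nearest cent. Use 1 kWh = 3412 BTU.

€0.39

Electrical output per gallon = 123,000 BTU × 0.22 / 3412 BTU/kWh = 7.931 kWh
Cost per kWh = €3.11 / 7.931 kWh = €0.392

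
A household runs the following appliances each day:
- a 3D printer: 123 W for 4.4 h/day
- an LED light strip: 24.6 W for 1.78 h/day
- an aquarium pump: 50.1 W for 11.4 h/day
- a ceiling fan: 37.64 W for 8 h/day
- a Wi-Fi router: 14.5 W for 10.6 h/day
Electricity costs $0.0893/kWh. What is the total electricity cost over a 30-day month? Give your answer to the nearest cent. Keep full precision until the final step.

$4.32

3D printer: 123 W × 4.4 h × 30 d = 16,236 Wh = 16.24 kWh
LED light strip: 24.6 W × 1.78 h × 30 d = 1,314 Wh = 1.314 kWh
aquarium pump: 50.1 W × 11.4 h × 30 d = 17,134 Wh = 17.13 kWh
ceiling fan: 37.64 W × 8 h × 30 d = 9,034 Wh = 9.034 kWh
Wi-Fi router: 14.5 W × 10.6 h × 30 d = 4,611 Wh = 4.611 kWh
Total energy = 16.24 + 1.314 + 17.13 + 9.034 + 4.611 = 48.33 kWh
Cost = 48.33 kWh × $0.0893 = $4.32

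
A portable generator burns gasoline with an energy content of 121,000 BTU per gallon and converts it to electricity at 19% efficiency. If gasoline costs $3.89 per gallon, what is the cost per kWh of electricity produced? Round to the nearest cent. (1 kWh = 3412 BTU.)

$0.58

Electrical output per gallon = 121,000 BTU × 0.19 / 3412 BTU/kWh = 6.738 kWh
Cost per kWh = $3.89 / 6.738 kWh = $0.577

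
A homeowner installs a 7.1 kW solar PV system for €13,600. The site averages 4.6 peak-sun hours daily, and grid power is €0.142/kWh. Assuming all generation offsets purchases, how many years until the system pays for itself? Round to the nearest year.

8 years

Daily generation = 7.1 kW × 4.6 h = 32.66 kWh
Annual generation = 32.66 × 365 = 11921 kWh
Annual savings = 11921 × €0.142 = €1,692.77
Payback = €13,600 / €1,692.77 = 8.03 years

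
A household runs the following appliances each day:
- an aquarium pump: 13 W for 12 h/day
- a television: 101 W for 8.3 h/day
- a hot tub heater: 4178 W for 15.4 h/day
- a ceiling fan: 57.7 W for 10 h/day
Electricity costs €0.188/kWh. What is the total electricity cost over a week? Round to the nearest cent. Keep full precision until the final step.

€86.74

aquarium pump: 13 W × 12 h × 7 d = 1,092 Wh = 1.092 kWh
television: 101 W × 8.3 h × 7 d = 5,868 Wh = 5.868 kWh
hot tub heater: 4178 W × 15.4 h × 7 d = 450,388 Wh = 450.4 kWh
ceiling fan: 57.7 W × 10 h × 7 d = 4,039 Wh = 4.039 kWh
Total energy = 1.092 + 5.868 + 450.4 + 4.039 = 461.4 kWh
Cost = 461.4 kWh × €0.188 = €86.74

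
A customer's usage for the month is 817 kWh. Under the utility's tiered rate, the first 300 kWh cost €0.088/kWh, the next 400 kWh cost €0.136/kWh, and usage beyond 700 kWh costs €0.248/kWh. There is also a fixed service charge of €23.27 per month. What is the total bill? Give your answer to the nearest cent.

First 300 kWh × €0.088 = €26.40
Next 400 kWh × €0.136 = €54.40
Remaining 117 kWh × €0.248 = €29.02
Energy charge = €109.82; + service €23.27 = €133.09

€133.09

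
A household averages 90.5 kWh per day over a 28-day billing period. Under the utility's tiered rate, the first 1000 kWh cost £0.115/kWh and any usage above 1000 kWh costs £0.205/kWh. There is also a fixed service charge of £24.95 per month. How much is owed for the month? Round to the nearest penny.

Usage = 90.5 kWh/day × 28 days = 2534 kWh
First 1000 kWh × £0.115 = £115.00
Remaining 1534 kWh × £0.205 = £314.47
Energy charge = £429.47; + service £24.95 = £454.42

£454.42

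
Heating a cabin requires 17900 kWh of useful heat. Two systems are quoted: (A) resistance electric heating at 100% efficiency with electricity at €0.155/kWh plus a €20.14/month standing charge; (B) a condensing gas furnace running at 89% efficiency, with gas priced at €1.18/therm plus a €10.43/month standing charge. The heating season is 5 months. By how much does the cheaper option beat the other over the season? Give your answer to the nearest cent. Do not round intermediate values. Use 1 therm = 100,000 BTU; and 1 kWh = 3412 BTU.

€2013.29

Heat load = 17900 kWh × 3412 = 61,074,800 BTU
Gas: input = 61,074,800 / 0.89 = 68,623,371 BTU = 686.2 therm → 686.2 × €1.18 = €809.76; + 5 × €10.43 standing = €861.91
Electric: 61,074,800 BTU / 3412 = 17,900 kWh → × €0.155 = €2,774.50; + 5 × €20.14 standing = €2,875.20
Difference = |€861.91 − €2,875.20| = €2,013.29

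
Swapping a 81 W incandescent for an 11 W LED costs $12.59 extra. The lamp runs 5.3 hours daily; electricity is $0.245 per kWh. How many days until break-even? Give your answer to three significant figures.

139 days

Power saved = 81 − 11 = 70 W
Daily energy saved = 70 W × 5.3 h = 371 Wh = 0.371 kWh
Daily savings = 0.371 × $0.245 = $0.0909
Payback = $12.59 / $0.0909 per day = 138.5 days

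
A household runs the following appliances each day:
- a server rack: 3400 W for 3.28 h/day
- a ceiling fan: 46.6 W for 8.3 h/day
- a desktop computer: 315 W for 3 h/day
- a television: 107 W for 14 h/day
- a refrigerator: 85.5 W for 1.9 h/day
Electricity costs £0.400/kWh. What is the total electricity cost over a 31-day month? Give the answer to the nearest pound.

£175

server rack: 3400 W × 3.28 h × 31 d = 345,712 Wh = 345.7 kWh
ceiling fan: 46.6 W × 8.3 h × 31 d = 11,990 Wh = 11.99 kWh
desktop computer: 315 W × 3 h × 31 d = 29,295 Wh = 29.3 kWh
television: 107 W × 14 h × 31 d = 46,438 Wh = 46.44 kWh
refrigerator: 85.5 W × 1.9 h × 31 d = 5,036 Wh = 5.036 kWh
Total energy = 345.7 + 11.99 + 29.3 + 46.44 + 5.036 = 438.5 kWh
Cost = 438.5 kWh × £0.400 = £175.39 ≈ £175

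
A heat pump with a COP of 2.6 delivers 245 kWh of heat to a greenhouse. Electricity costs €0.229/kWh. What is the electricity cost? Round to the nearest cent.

Electrical input = 245 kWh / 2.6 = 94.23 kWh
Cost = 94.23 × €0.229/kWh = €21.58

€21.58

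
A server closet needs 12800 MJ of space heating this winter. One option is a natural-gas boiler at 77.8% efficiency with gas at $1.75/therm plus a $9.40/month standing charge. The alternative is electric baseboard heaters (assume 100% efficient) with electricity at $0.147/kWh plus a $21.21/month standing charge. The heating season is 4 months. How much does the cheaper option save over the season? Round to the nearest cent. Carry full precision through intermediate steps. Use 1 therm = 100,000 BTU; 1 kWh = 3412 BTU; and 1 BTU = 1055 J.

$297.05

Heat load = 12800 MJ = 12,800,000,000 J / 1055 = 12,132,701 BTU
Gas: input = 12,132,701 / 0.778 = 15,594,732 BTU = 155.9 therm → 155.9 × $1.75 = $272.91; + 4 × $9.40 standing = $310.51
Electric: 12,132,701 BTU / 3412 = 3,556 kWh → × $0.147 = $522.72; + 4 × $21.21 standing = $607.56
Difference = |$310.51 − $607.56| = $297.05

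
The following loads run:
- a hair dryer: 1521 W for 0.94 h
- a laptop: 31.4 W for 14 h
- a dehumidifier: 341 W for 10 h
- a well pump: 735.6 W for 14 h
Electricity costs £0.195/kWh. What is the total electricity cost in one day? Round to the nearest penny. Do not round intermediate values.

£3.04

hair dryer: 1521 W × 0.94 h = 1,430 Wh = 1.43 kWh
laptop: 31.4 W × 14 h = 440 Wh = 0.4396 kWh
dehumidifier: 341 W × 10 h = 3,410 Wh = 3.41 kWh
well pump: 735.6 W × 14 h = 10,298 Wh = 10.3 kWh
Total energy = 1.43 + 0.4396 + 3.41 + 10.3 = 15.58 kWh
Cost = 15.58 kWh × £0.195 = £3.04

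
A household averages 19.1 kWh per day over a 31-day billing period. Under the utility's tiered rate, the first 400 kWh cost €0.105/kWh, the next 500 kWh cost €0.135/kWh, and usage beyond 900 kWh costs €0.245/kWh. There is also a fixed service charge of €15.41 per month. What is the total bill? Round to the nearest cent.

Usage = 19.1 kWh/day × 31 days = 592.1 kWh
First 400 kWh × €0.105 = €42.00
Next 192.1 kWh × €0.135 = €25.93
Remaining tier: 0 kWh (not reached)
Energy charge = €67.93; + service €15.41 = €83.34

€83.34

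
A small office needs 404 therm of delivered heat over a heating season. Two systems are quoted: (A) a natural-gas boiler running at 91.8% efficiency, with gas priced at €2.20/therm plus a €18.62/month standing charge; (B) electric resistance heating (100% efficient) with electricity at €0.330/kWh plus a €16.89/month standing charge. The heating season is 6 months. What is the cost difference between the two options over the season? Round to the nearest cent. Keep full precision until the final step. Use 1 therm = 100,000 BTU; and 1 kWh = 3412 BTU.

Heat load = 404 therm × 100,000 = 40,400,000 BTU
Gas: input = 40,400,000 / 0.918 = 44,008,715 BTU = 440.1 therm → 440.1 × €2.20 = €968.19; + 6 × €18.62 standing = €1,079.91
Electric: 40,400,000 BTU / 3412 = 11,840 kWh → × €0.330 = €3,907.39; + 6 × €16.89 standing = €4,008.73
Difference = |€1,079.91 − €4,008.73| = €2,928.81

€2928.81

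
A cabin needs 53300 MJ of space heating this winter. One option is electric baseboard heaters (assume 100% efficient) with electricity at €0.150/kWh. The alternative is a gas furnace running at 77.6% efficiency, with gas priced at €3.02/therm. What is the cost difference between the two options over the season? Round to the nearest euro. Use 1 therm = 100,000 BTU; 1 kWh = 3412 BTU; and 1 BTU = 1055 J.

Heat load = 53300 MJ = 53,300,000,000 J / 1055 = 50,521,327 BTU
Gas: input = 50,521,327 / 0.776 = 65,104,803 BTU = 651 therm → 651 × €3.02 = €1,966.17
Electric: 50,521,327 BTU / 3412 = 14,810 kWh → × €0.150 = €2,221.04
Difference = |€1,966.17 − €2,221.04| = €254.88 ≈ €255

€255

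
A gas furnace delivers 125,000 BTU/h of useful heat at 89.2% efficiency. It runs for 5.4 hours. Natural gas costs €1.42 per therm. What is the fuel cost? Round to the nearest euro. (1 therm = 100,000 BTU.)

€11

Heat delivered = 125,000 BTU/h × 5.4 h = 675,000 BTU
Gas input = 675,000 / 0.892 = 756,726 BTU
= 756,726 / 100,000 = 7.567 therm
Cost = 7.567 × €1.42/therm = €10.75 ≈ €11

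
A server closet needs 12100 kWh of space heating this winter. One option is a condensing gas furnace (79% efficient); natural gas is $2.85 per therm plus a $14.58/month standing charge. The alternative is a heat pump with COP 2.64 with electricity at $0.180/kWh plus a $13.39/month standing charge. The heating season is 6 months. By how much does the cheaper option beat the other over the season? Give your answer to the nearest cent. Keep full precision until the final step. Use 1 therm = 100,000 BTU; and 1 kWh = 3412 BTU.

$671.54

Heat load = 12100 kWh × 3412 = 41,285,200 BTU
Gas: input = 41,285,200 / 0.79 = 52,259,747 BTU = 522.6 therm → 522.6 × $2.85 = $1,489.40; + 6 × $14.58 standing = $1,576.88
Heat pump: 41,285,200 BTU / 3412 = 12,100 kWh heat; / 2.64 = 4,583 kWh in → × $0.180 = $825.00; + 6 × $13.39 standing = $905.34
Difference = |$1,576.88 − $905.34| = $671.54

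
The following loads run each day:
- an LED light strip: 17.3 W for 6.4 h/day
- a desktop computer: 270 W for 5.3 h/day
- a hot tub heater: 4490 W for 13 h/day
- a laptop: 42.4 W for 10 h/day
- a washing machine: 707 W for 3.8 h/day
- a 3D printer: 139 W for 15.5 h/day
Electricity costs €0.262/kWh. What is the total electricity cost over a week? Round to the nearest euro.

LED light strip: 17.3 W × 6.4 h × 7 d = 775 Wh = 0.775 kWh
desktop computer: 270 W × 5.3 h × 7 d = 10,017 Wh = 10.02 kWh
hot tub heater: 4490 W × 13 h × 7 d = 408,590 Wh = 408.6 kWh
laptop: 42.4 W × 10 h × 7 d = 2,968 Wh = 2.968 kWh
washing machine: 707 W × 3.8 h × 7 d = 18,806 Wh = 18.81 kWh
3D printer: 139 W × 15.5 h × 7 d = 15,082 Wh = 15.08 kWh
Total energy = 0.775 + 10.02 + 408.6 + 2.968 + 18.81 + 15.08 = 456.2 kWh
Cost = 456.2 kWh × €0.262 = €119.53 ≈ €120

€120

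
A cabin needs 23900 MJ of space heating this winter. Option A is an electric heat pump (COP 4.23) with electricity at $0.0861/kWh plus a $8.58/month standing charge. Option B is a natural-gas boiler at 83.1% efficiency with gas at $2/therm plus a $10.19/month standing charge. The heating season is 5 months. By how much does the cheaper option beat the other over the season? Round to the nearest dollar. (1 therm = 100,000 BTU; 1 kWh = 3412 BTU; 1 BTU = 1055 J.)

Heat load = 23900 MJ = 23,900,000,000 J / 1055 = 22,654,028 BTU
Gas: input = 22,654,028 / 0.831 = 27,261,165 BTU = 272.6 therm → 272.6 × $2 = $545.22; + 5 × $10.19 standing = $596.17
Heat pump: 22,654,028 BTU / 3412 = 6,640 kWh heat; / 4.23 = 1,570 kWh in → × $0.0861 = $135.14; + 5 × $8.58 standing = $178.04
Difference = |$596.17 − $178.04| = $418.13 ≈ $418

$418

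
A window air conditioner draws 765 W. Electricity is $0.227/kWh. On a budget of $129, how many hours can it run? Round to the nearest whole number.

Energy budget = $129 / $0.227 per kWh = 568.3 kWh = 568,282 Wh
Runtime = 568,282 Wh / 765 W = 742.9 h

743 h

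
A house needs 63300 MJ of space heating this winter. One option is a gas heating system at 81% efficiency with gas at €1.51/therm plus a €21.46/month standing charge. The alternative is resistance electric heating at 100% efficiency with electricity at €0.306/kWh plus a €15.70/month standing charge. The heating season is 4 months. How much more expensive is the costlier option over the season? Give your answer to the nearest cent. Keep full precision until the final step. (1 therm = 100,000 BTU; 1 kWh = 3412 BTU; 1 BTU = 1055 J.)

Heat load = 63300 MJ = 63,300,000,000 J / 1055 = 60,000,000 BTU
Gas: input = 60,000,000 / 0.81 = 74,074,074 BTU = 740.7 therm → 740.7 × €1.51 = €1,118.52; + 4 × €21.46 standing = €1,204.36
Electric: 60,000,000 BTU / 3412 = 17,580 kWh → × €0.306 = €5,381.01; + 4 × €15.70 standing = €5,443.81
Difference = |€1,204.36 − €5,443.81| = €4,239.45

€4239.45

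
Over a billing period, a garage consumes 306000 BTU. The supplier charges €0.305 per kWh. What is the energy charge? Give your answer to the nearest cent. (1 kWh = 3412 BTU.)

306000 BTU × (0.00029308 kWh/BTU) = 89.68 kWh
Cost = 89.68 kWh × €0.305/kWh = €27.35

€27.35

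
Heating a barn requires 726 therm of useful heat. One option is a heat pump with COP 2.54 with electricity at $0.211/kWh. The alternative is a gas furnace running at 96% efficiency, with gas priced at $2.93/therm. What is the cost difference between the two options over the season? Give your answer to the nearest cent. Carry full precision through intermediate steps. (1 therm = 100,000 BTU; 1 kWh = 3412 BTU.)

Heat load = 726 therm × 100,000 = 72,600,000 BTU
Gas: input = 72,600,000 / 0.960 = 75,625,000 BTU = 756.2 therm → 756.2 × $2.93 = $2,215.81
Heat pump: 72,600,000 BTU / 3412 = 21,280 kWh heat; / 2.54 = 8,377 kWh in → × $0.211 = $1,767.57
Difference = |$2,215.81 − $1,767.57| = $448.24

$448.24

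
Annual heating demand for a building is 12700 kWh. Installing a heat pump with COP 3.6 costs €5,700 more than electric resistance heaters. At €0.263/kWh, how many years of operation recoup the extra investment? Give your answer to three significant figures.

Resistance: 12700 kWh × €0.263 = €3,340.10/yr
Heat pump: 12700 / 3.6 = 3528 kWh in → × €0.263 = €927.81/yr
Annual savings = €2,412.29
Payback = €5,700 / €2,412.29 = 2.36 years

2.36 years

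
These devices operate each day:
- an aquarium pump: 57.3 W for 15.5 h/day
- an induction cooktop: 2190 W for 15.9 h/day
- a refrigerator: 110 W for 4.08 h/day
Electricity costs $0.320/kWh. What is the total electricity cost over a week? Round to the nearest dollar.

$81

aquarium pump: 57.3 W × 15.5 h × 7 d = 6,217 Wh = 6.217 kWh
induction cooktop: 2190 W × 15.9 h × 7 d = 243,747 Wh = 243.7 kWh
refrigerator: 110 W × 4.08 h × 7 d = 3,142 Wh = 3.142 kWh
Total energy = 6.217 + 243.7 + 3.142 = 253.1 kWh
Cost = 253.1 kWh × $0.320 = $80.99 ≈ $81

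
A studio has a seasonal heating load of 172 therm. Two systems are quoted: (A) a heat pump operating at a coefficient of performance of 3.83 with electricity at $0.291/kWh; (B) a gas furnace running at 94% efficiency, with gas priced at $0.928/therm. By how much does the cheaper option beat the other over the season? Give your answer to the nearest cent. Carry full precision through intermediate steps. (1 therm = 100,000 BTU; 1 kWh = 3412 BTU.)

Heat load = 172 therm × 100,000 = 17,200,000 BTU
Gas: input = 17,200,000 / 0.94 = 18,297,872 BTU = 183 therm → 183 × $0.928 = $169.80
Heat pump: 17,200,000 BTU / 3412 = 5,041 kWh heat; / 3.83 = 1,316 kWh in → × $0.291 = $383.01
Difference = |$169.80 − $383.01| = $213.21

$213.21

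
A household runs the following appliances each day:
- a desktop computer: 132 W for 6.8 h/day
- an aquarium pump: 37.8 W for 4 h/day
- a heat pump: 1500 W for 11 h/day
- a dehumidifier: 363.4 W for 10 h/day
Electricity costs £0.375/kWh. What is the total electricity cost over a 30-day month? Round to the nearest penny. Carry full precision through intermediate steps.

£238.31

desktop computer: 132 W × 6.8 h × 30 d = 26,928 Wh = 26.93 kWh
aquarium pump: 37.8 W × 4 h × 30 d = 4,536 Wh = 4.536 kWh
heat pump: 1500 W × 11 h × 30 d = 495,000 Wh = 495 kWh
dehumidifier: 363.4 W × 10 h × 30 d = 109,020 Wh = 109 kWh
Total energy = 26.93 + 4.536 + 495 + 109 = 635.5 kWh
Cost = 635.5 kWh × £0.375 = £238.31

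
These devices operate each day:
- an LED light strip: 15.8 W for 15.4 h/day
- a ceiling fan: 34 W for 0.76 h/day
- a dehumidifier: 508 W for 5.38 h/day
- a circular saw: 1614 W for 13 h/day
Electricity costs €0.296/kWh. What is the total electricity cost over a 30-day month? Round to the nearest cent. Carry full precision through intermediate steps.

€212.98

LED light strip: 15.8 W × 15.4 h × 30 d = 7,300 Wh = 7.3 kWh
ceiling fan: 34 W × 0.76 h × 30 d = 775 Wh = 0.7752 kWh
dehumidifier: 508 W × 5.38 h × 30 d = 81,991 Wh = 81.99 kWh
circular saw: 1614 W × 13 h × 30 d = 629,460 Wh = 629.5 kWh
Total energy = 7.3 + 0.7752 + 81.99 + 629.5 = 719.5 kWh
Cost = 719.5 kWh × €0.296 = €212.98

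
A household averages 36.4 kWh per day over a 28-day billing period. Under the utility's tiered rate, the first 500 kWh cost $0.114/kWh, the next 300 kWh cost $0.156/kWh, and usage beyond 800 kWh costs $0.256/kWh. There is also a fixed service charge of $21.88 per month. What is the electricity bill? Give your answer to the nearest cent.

$181.80

Usage = 36.4 kWh/day × 28 days = 1019.2 kWh
First 500 kWh × $0.114 = $57.00
Next 300 kWh × $0.156 = $46.80
Remaining 219.2 kWh × $0.256 = $56.12
Energy charge = $159.92; + service $21.88 = $181.80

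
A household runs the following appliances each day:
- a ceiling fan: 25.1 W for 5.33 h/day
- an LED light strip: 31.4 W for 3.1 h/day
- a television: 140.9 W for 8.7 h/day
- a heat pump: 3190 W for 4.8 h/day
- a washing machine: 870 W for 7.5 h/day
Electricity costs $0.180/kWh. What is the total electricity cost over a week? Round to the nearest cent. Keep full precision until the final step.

$29.35

ceiling fan: 25.1 W × 5.33 h × 7 d = 936 Wh = 0.9365 kWh
LED light strip: 31.4 W × 3.1 h × 7 d = 681 Wh = 0.6814 kWh
television: 140.9 W × 8.7 h × 7 d = 8,581 Wh = 8.581 kWh
heat pump: 3190 W × 4.8 h × 7 d = 107,184 Wh = 107.2 kWh
washing machine: 870 W × 7.5 h × 7 d = 45,675 Wh = 45.67 kWh
Total energy = 0.9365 + 0.6814 + 8.581 + 107.2 + 45.67 = 163.1 kWh
Cost = 163.1 kWh × $0.180 = $29.35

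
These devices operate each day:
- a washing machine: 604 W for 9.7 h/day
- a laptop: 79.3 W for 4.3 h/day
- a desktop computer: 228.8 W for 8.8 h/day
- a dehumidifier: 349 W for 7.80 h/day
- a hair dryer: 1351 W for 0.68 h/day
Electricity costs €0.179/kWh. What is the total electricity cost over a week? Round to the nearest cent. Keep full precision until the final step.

washing machine: 604 W × 9.7 h × 7 d = 41,012 Wh = 41.01 kWh
laptop: 79.3 W × 4.3 h × 7 d = 2,387 Wh = 2.387 kWh
desktop computer: 228.8 W × 8.8 h × 7 d = 14,094 Wh = 14.09 kWh
dehumidifier: 349 W × 7.80 h × 7 d = 19,055 Wh = 19.06 kWh
hair dryer: 1351 W × 0.68 h × 7 d = 6,431 Wh = 6.431 kWh
Total energy = 41.01 + 2.387 + 14.09 + 19.06 + 6.431 = 82.98 kWh
Cost = 82.98 kWh × €0.179 = €14.85

€14.85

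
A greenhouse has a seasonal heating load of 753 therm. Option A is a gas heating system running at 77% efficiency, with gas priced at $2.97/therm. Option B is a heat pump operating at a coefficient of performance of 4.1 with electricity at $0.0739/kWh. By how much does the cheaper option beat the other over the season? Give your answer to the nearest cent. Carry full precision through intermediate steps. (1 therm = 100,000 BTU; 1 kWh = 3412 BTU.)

$2506.65

Heat load = 753 therm × 100,000 = 75,300,000 BTU
Gas: input = 75,300,000 / 0.77 = 97,792,208 BTU = 977.9 therm → 977.9 × $2.97 = $2,904.43
Heat pump: 75,300,000 BTU / 3412 = 22,070 kWh heat; / 4.1 = 5,383 kWh in → × $0.0739 = $397.78
Difference = |$2,904.43 − $397.78| = $2,506.65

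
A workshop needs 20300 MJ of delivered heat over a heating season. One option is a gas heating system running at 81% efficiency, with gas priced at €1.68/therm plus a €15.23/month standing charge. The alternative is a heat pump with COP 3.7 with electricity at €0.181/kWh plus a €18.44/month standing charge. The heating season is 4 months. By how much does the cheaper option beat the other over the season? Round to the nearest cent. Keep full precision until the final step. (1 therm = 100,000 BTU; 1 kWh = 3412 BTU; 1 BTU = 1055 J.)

Heat load = 20300 MJ = 20,300,000,000 J / 1055 = 19,241,706 BTU
Gas: input = 19,241,706 / 0.81 = 23,755,193 BTU = 237.6 therm → 237.6 × €1.68 = €399.09; + 4 × €15.23 standing = €460.01
Heat pump: 19,241,706 BTU / 3412 = 5,639 kWh heat; / 3.7 = 1,524 kWh in → × €0.181 = €275.87; + 4 × €18.44 standing = €349.63
Difference = |€460.01 − €349.63| = €110.37

€110.37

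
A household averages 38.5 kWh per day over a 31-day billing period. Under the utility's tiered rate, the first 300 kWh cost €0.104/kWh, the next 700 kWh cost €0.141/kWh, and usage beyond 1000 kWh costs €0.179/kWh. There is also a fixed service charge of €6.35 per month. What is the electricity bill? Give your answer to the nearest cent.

Usage = 38.5 kWh/day × 31 days = 1193.5 kWh
First 300 kWh × €0.104 = €31.20
Next 700 kWh × €0.141 = €98.70
Remaining 193.5 kWh × €0.179 = €34.64
Energy charge = €164.54; + service €6.35 = €170.89

€170.89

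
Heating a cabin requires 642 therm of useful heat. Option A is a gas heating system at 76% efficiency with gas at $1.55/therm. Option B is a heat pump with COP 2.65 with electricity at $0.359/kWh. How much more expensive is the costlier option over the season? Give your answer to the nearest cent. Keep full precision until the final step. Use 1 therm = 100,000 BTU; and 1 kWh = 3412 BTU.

$1239.69

Heat load = 642 therm × 100,000 = 64,200,000 BTU
Gas: input = 64,200,000 / 0.76 = 84,473,684 BTU = 844.7 therm → 844.7 × $1.55 = $1,309.34
Heat pump: 64,200,000 BTU / 3412 = 18,820 kWh heat; / 2.65 = 7,100 kWh in → × $0.359 = $2,549.03
Difference = |$1,309.34 − $2,549.03| = $1,239.69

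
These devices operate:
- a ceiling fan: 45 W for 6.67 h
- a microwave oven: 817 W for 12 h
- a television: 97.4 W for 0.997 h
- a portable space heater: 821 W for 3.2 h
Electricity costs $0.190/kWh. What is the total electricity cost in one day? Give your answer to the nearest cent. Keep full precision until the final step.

ceiling fan: 45 W × 6.67 h = 300 Wh = 0.3001 kWh
microwave oven: 817 W × 12 h = 9,804 Wh = 9.804 kWh
television: 97.4 W × 0.997 h = 97 Wh = 0.09711 kWh
portable space heater: 821 W × 3.2 h = 2,627 Wh = 2.627 kWh
Total energy = 0.3001 + 9.804 + 0.09711 + 2.627 = 12.83 kWh
Cost = 12.83 kWh × $0.190 = $2.44

$2.44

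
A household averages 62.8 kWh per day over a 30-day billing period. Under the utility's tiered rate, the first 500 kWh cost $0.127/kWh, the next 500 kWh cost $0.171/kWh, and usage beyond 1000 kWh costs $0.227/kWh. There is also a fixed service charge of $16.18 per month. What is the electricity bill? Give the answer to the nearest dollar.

Usage = 62.8 kWh/day × 30 days = 1884 kWh
First 500 kWh × $0.127 = $63.50
Next 500 kWh × $0.171 = $85.50
Remaining 884 kWh × $0.227 = $200.67
Energy charge = $349.67; + service $16.18 = $365.85 ≈ $366

$366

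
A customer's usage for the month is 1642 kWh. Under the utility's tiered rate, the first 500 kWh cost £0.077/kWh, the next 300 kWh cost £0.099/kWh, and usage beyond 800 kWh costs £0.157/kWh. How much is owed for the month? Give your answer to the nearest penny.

First 500 kWh × £0.077 = £38.50
Next 300 kWh × £0.099 = £29.70
Remaining 842 kWh × £0.157 = £132.19
Total = £200.39

£200.39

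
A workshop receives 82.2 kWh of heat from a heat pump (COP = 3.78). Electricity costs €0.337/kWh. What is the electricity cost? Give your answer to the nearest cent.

Electrical input = 82.2 kWh / 3.78 = 21.75 kWh
Cost = 21.75 × €0.337/kWh = €7.33

€7.33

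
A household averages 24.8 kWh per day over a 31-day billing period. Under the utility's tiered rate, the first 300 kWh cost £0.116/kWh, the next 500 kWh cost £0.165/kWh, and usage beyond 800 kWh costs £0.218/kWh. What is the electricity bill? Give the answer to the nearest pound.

£112

Usage = 24.8 kWh/day × 31 days = 768.8 kWh
First 300 kWh × £0.116 = £34.80
Next 468.8 kWh × £0.165 = £77.35
Remaining tier: 0 kWh (not reached)
Total = £112.15 ≈ £112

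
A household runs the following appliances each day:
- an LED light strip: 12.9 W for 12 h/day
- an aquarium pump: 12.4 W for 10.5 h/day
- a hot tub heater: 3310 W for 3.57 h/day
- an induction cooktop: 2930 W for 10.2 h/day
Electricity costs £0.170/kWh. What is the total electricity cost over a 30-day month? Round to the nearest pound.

£214

LED light strip: 12.9 W × 12 h × 30 d = 4,644 Wh = 4.644 kWh
aquarium pump: 12.4 W × 10.5 h × 30 d = 3,906 Wh = 3.906 kWh
hot tub heater: 3310 W × 3.57 h × 30 d = 354,501 Wh = 354.5 kWh
induction cooktop: 2930 W × 10.2 h × 30 d = 896,580 Wh = 896.6 kWh
Total energy = 4.644 + 3.906 + 354.5 + 896.6 = 1,260 kWh
Cost = 1,260 kWh × £0.170 = £214.14 ≈ £214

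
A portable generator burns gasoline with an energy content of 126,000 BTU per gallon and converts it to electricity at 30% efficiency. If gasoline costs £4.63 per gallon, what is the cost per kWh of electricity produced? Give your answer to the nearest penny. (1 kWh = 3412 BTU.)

Electrical output per gallon = 126,000 BTU × 0.30 / 3412 BTU/kWh = 11.08 kWh
Cost per kWh = £4.63 / 11.08 kWh = £0.418

£0.42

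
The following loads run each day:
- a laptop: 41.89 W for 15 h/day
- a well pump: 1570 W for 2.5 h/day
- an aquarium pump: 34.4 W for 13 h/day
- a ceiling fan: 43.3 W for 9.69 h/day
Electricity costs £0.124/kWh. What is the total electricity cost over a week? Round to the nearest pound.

£5

laptop: 41.89 W × 15 h × 7 d = 4,398 Wh = 4.398 kWh
well pump: 1570 W × 2.5 h × 7 d = 27,475 Wh = 27.48 kWh
aquarium pump: 34.4 W × 13 h × 7 d = 3,130 Wh = 3.13 kWh
ceiling fan: 43.3 W × 9.69 h × 7 d = 2,937 Wh = 2.937 kWh
Total energy = 4.398 + 27.48 + 3.13 + 2.937 = 37.94 kWh
Cost = 37.94 kWh × £0.124 = £4.70 ≈ £5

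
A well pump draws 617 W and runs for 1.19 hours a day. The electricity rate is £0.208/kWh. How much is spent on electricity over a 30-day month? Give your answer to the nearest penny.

Energy = 617 W × 1.19 h/day × 30 days = 22,027 Wh = 22.03 kWh
Cost = 22.03 kWh × £0.208/kWh = £4.58

£4.58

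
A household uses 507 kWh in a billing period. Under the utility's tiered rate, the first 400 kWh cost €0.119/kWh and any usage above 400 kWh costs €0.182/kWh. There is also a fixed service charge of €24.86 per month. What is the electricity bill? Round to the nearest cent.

€91.93

First 400 kWh × €0.119 = €47.60
Remaining 107 kWh × €0.182 = €19.47
Energy charge = €67.07; + service €24.86 = €91.93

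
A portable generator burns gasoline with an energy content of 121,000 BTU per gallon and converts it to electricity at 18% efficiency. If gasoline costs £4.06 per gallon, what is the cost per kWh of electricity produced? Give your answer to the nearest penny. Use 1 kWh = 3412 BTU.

Electrical output per gallon = 121,000 BTU × 0.18 / 3412 BTU/kWh = 6.383 kWh
Cost per kWh = £4.06 / 6.383 kWh = £0.636

£0.64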